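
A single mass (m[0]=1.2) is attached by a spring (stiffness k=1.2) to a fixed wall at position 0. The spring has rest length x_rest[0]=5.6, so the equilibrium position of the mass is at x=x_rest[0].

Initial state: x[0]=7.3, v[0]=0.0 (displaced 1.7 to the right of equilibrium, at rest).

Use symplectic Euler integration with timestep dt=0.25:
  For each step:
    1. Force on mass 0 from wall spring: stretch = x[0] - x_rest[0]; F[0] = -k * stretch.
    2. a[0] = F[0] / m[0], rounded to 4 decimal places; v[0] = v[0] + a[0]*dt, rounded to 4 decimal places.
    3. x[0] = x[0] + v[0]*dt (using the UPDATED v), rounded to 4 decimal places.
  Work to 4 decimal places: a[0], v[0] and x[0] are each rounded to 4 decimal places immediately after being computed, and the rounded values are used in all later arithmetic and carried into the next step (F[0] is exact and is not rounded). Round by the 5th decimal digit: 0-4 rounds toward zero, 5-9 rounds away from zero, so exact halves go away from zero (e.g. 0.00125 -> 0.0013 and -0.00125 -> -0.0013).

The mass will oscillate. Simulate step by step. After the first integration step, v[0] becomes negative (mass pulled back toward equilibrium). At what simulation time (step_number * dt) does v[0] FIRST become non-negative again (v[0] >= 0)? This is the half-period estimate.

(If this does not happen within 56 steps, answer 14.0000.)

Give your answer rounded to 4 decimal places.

Step 0: x=[7.3000] v=[0.0000]
Step 1: x=[7.1938] v=[-0.4250]
Step 2: x=[6.9879] v=[-0.8235]
Step 3: x=[6.6953] v=[-1.1705]
Step 4: x=[6.3342] v=[-1.4443]
Step 5: x=[5.9272] v=[-1.6279]
Step 6: x=[5.4998] v=[-1.7097]
Step 7: x=[5.0786] v=[-1.6847]
Step 8: x=[4.6900] v=[-1.5544]
Step 9: x=[4.3583] v=[-1.3269]
Step 10: x=[4.1042] v=[-1.0165]
Step 11: x=[3.9436] v=[-0.6426]
Step 12: x=[3.8865] v=[-0.2285]
Step 13: x=[3.9365] v=[0.1999]
First v>=0 after going negative at step 13, time=3.2500

Answer: 3.2500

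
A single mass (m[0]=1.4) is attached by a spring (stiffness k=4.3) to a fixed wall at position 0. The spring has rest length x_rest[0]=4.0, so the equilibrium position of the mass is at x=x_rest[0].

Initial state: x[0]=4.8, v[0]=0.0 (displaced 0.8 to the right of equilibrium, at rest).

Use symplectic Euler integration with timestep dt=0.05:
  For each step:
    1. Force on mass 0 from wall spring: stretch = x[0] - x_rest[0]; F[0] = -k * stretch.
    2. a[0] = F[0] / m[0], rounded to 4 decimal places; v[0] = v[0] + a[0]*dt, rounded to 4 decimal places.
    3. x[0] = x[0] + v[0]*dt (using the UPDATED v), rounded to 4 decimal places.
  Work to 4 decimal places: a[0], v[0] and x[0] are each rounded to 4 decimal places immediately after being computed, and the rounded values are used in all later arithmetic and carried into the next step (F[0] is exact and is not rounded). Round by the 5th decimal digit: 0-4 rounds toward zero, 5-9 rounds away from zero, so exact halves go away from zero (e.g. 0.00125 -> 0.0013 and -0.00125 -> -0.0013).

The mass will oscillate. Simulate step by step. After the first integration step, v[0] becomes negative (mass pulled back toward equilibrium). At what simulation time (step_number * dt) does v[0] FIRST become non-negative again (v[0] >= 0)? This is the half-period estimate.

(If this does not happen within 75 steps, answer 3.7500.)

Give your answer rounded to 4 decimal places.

Step 0: x=[4.8000] v=[0.0000]
Step 1: x=[4.7939] v=[-0.1229]
Step 2: x=[4.7817] v=[-0.2448]
Step 3: x=[4.7635] v=[-0.3648]
Step 4: x=[4.7394] v=[-0.4821]
Step 5: x=[4.7096] v=[-0.5957]
Step 6: x=[4.6744] v=[-0.7047]
Step 7: x=[4.6340] v=[-0.8083]
Step 8: x=[4.5887] v=[-0.9057]
Step 9: x=[4.5389] v=[-0.9961]
Step 10: x=[4.4850] v=[-1.0789]
Step 11: x=[4.4273] v=[-1.1534]
Step 12: x=[4.3664] v=[-1.2190]
Step 13: x=[4.3026] v=[-1.2753]
Step 14: x=[4.2365] v=[-1.3218]
Step 15: x=[4.1686] v=[-1.3581]
Step 16: x=[4.0994] v=[-1.3840]
Step 17: x=[4.0294] v=[-1.3993]
Step 18: x=[3.9592] v=[-1.4038]
Step 19: x=[3.8893] v=[-1.3975]
Step 20: x=[3.8203] v=[-1.3805]
Step 21: x=[3.7527] v=[-1.3529]
Step 22: x=[3.6870] v=[-1.3149]
Step 23: x=[3.6237] v=[-1.2668]
Step 24: x=[3.5633] v=[-1.2090]
Step 25: x=[3.5062] v=[-1.1419]
Step 26: x=[3.4529] v=[-1.0661]
Step 27: x=[3.4038] v=[-0.9821]
Step 28: x=[3.3593] v=[-0.8905]
Step 29: x=[3.3197] v=[-0.7921]
Step 30: x=[3.2853] v=[-0.6876]
Step 31: x=[3.2564] v=[-0.5778]
Step 32: x=[3.2332] v=[-0.4636]
Step 33: x=[3.2159] v=[-0.3458]
Step 34: x=[3.2046] v=[-0.2254]
Step 35: x=[3.1994] v=[-0.1033]
Step 36: x=[3.2004] v=[0.0197]
First v>=0 after going negative at step 36, time=1.8000

Answer: 1.8000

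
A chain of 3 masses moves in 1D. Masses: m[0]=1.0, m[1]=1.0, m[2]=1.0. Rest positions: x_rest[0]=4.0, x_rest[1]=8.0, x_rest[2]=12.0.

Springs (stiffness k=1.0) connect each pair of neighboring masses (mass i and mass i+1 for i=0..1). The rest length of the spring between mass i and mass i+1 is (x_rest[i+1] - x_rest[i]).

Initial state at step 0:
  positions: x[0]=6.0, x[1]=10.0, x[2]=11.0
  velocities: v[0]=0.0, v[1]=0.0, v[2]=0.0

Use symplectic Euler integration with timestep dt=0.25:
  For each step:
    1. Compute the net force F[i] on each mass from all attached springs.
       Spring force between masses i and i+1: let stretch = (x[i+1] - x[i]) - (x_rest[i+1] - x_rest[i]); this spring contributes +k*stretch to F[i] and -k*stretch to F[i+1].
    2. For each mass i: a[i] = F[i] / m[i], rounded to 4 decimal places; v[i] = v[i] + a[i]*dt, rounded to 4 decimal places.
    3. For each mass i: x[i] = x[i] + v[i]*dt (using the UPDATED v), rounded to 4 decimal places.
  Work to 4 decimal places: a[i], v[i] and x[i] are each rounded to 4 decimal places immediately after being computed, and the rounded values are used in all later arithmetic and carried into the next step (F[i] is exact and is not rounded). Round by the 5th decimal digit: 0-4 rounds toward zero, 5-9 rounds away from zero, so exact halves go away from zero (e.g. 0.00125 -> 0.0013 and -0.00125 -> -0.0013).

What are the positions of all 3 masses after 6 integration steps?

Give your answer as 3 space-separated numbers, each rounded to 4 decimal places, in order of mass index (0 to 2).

Step 0: x=[6.0000 10.0000 11.0000] v=[0.0000 0.0000 0.0000]
Step 1: x=[6.0000 9.8125 11.1875] v=[0.0000 -0.7500 0.7500]
Step 2: x=[5.9883 9.4727 11.5391] v=[-0.0469 -1.3594 1.4063]
Step 3: x=[5.9444 9.0442 12.0115] v=[-0.1758 -1.7139 1.8897]
Step 4: x=[5.8442 8.6075 12.5485] v=[-0.4009 -1.7470 2.1479]
Step 5: x=[5.6667 8.2444 13.0892] v=[-0.7101 -1.4526 2.1627]
Step 6: x=[5.4003 8.0230 13.5771] v=[-1.0657 -0.8858 1.9515]

Answer: 5.4003 8.0230 13.5771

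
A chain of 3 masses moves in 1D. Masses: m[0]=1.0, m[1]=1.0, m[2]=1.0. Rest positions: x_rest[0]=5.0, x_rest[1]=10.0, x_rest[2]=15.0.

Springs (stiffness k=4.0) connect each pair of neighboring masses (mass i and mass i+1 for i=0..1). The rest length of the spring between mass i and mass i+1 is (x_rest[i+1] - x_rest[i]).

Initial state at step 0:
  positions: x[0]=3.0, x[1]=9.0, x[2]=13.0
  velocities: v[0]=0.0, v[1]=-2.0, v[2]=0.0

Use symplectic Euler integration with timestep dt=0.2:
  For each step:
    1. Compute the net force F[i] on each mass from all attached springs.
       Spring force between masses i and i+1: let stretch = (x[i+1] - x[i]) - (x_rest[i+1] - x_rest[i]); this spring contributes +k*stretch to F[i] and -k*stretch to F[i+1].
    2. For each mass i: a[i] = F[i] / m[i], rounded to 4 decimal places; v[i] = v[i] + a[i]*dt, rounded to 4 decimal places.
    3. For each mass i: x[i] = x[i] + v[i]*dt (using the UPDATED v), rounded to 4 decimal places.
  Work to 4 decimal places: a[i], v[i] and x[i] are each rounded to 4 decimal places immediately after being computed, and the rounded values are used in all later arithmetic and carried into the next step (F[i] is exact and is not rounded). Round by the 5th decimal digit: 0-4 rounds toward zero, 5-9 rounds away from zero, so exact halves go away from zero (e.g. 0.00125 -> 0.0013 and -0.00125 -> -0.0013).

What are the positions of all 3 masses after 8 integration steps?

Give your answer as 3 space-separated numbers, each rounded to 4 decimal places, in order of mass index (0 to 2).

Step 0: x=[3.0000 9.0000 13.0000] v=[0.0000 -2.0000 0.0000]
Step 1: x=[3.1600 8.2800 13.1600] v=[0.8000 -3.6000 0.8000]
Step 2: x=[3.3392 7.5216 13.3392] v=[0.8960 -3.7920 0.8960]
Step 3: x=[3.3876 7.0248 13.3876] v=[0.2419 -2.4838 0.2419]
Step 4: x=[3.2179 6.9641 13.2179] v=[-0.8483 -0.3033 -0.8483]
Step 5: x=[2.8476 7.3047 12.8476] v=[-1.8513 1.7028 -1.8513]
Step 6: x=[2.3905 7.8190 12.3905] v=[-2.2856 2.5714 -2.2856]
Step 7: x=[2.0019 8.1962 12.0019] v=[-1.9428 1.8858 -1.9428]
Step 8: x=[1.8044 8.1912 11.8044] v=[-0.9874 -0.0251 -0.9874]

Answer: 1.8044 8.1912 11.8044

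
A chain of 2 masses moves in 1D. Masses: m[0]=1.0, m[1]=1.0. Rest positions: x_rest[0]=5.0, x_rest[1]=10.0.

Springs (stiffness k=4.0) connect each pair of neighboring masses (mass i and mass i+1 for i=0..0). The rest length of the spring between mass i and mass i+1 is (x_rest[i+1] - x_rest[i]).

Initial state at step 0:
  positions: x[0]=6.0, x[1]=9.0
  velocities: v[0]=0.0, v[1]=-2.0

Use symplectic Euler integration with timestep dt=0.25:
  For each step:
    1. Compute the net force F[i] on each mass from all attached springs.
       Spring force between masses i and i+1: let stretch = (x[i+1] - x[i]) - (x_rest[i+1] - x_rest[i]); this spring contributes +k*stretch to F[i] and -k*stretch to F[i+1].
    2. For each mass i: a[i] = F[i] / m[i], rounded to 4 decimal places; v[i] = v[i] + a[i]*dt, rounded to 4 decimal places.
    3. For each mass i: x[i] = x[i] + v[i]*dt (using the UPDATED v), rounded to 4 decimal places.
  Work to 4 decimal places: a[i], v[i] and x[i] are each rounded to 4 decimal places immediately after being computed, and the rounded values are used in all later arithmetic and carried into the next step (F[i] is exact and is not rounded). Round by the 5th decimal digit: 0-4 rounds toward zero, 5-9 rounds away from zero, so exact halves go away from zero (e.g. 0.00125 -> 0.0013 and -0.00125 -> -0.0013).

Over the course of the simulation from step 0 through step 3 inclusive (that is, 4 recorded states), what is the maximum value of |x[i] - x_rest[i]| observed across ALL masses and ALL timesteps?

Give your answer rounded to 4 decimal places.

Answer: 1.3125

Derivation:
Step 0: x=[6.0000 9.0000] v=[0.0000 -2.0000]
Step 1: x=[5.5000 9.0000] v=[-2.0000 0.0000]
Step 2: x=[4.6250 9.3750] v=[-3.5000 1.5000]
Step 3: x=[3.6875 9.8125] v=[-3.7500 1.7500]
Max displacement = 1.3125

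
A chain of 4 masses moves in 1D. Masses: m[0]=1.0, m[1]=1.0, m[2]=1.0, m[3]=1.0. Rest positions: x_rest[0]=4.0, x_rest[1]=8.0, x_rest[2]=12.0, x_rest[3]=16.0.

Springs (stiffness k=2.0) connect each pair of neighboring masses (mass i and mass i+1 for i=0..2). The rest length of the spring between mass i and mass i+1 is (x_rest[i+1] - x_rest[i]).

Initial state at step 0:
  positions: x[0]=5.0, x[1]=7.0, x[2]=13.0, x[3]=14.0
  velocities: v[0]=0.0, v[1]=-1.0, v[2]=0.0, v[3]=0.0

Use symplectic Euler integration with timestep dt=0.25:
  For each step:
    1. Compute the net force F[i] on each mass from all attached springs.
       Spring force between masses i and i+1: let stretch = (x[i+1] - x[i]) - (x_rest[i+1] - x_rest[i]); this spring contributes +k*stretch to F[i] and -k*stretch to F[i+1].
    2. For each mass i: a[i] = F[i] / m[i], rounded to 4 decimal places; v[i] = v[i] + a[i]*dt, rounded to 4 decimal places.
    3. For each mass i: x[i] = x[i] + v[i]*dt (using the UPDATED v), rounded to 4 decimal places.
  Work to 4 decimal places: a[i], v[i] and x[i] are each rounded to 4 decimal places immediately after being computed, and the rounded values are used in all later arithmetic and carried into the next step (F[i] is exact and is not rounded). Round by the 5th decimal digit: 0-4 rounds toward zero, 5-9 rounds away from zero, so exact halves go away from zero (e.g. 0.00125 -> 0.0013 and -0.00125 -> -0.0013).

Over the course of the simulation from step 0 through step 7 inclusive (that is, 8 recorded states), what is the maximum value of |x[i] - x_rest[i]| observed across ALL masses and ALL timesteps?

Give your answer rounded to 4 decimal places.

Answer: 2.2242

Derivation:
Step 0: x=[5.0000 7.0000 13.0000 14.0000] v=[0.0000 -1.0000 0.0000 0.0000]
Step 1: x=[4.7500 7.2500 12.3750 14.3750] v=[-1.0000 1.0000 -2.5000 1.5000]
Step 2: x=[4.3125 7.8281 11.3594 15.0000] v=[-1.7500 2.3125 -4.0625 2.5000]
Step 3: x=[3.8145 8.4082 10.3574 15.6699] v=[-1.9922 2.3204 -4.0079 2.6797]
Step 4: x=[3.3907 8.6578 9.7758 16.1758] v=[-1.6954 0.9982 -2.3263 2.0235]
Step 5: x=[3.1252 8.3887 9.8545 16.3817] v=[-1.0619 -1.0764 0.3147 0.8235]
Step 6: x=[3.0177 7.6449 10.5659 16.2717] v=[-0.4302 -2.9753 2.8454 -0.4401]
Step 7: x=[2.9886 6.6878 11.6254 15.9485] v=[-0.1166 -3.8284 4.2378 -1.2930]
Max displacement = 2.2242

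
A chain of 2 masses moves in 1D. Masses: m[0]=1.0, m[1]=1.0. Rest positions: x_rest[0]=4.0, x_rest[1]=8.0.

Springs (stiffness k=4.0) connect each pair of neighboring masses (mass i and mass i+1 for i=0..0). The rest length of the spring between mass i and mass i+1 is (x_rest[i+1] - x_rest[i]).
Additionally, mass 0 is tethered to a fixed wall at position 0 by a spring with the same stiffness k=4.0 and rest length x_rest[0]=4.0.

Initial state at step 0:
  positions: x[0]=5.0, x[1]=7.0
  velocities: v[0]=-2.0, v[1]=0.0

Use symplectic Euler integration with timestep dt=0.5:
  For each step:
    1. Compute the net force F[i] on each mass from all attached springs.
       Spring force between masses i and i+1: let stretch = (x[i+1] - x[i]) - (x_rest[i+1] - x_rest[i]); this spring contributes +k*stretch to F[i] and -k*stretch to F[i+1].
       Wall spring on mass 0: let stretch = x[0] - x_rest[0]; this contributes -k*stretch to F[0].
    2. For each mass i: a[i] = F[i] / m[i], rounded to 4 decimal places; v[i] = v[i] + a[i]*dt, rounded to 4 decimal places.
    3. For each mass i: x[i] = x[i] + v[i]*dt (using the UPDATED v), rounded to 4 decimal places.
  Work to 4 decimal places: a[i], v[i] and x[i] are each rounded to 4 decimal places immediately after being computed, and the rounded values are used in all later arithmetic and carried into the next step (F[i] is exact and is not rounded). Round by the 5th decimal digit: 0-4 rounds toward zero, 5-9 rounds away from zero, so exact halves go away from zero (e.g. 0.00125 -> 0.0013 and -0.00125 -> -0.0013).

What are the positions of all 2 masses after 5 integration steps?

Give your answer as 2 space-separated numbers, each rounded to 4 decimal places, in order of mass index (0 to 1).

Answer: 3.0000 9.0000

Derivation:
Step 0: x=[5.0000 7.0000] v=[-2.0000 0.0000]
Step 1: x=[1.0000 9.0000] v=[-8.0000 4.0000]
Step 2: x=[4.0000 7.0000] v=[6.0000 -4.0000]
Step 3: x=[6.0000 6.0000] v=[4.0000 -2.0000]
Step 4: x=[2.0000 9.0000] v=[-8.0000 6.0000]
Step 5: x=[3.0000 9.0000] v=[2.0000 0.0000]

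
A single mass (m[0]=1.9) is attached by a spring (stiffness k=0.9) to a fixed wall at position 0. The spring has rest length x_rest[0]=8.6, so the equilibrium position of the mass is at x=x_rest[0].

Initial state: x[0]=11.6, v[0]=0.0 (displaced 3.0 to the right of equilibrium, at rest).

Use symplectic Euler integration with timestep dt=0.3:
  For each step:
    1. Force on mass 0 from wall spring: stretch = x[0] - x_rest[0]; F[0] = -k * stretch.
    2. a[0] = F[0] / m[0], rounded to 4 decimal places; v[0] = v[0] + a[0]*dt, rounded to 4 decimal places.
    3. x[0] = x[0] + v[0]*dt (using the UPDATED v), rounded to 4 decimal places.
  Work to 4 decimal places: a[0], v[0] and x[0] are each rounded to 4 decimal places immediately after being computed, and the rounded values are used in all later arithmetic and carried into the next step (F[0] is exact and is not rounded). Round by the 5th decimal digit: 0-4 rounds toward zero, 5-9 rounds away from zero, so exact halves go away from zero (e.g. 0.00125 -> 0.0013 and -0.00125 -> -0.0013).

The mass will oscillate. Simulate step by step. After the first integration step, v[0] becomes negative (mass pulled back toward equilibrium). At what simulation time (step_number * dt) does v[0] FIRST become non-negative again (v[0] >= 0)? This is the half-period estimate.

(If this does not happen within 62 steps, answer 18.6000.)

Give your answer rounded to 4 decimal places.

Step 0: x=[11.6000] v=[0.0000]
Step 1: x=[11.4721] v=[-0.4263]
Step 2: x=[11.2218] v=[-0.8345]
Step 3: x=[10.8597] v=[-1.2071]
Step 4: x=[10.4012] v=[-1.5282]
Step 5: x=[9.8659] v=[-1.7842]
Step 6: x=[9.2767] v=[-1.9641]
Step 7: x=[8.6586] v=[-2.0603]
Step 8: x=[8.0380] v=[-2.0686]
Step 9: x=[7.4414] v=[-1.9887]
Step 10: x=[6.8942] v=[-1.8241]
Step 11: x=[6.4197] v=[-1.5817]
Step 12: x=[6.0381] v=[-1.2719]
Step 13: x=[5.7657] v=[-0.9079]
Step 14: x=[5.6142] v=[-0.5051]
Step 15: x=[5.5900] v=[-0.0808]
Step 16: x=[5.6941] v=[0.3469]
First v>=0 after going negative at step 16, time=4.8000

Answer: 4.8000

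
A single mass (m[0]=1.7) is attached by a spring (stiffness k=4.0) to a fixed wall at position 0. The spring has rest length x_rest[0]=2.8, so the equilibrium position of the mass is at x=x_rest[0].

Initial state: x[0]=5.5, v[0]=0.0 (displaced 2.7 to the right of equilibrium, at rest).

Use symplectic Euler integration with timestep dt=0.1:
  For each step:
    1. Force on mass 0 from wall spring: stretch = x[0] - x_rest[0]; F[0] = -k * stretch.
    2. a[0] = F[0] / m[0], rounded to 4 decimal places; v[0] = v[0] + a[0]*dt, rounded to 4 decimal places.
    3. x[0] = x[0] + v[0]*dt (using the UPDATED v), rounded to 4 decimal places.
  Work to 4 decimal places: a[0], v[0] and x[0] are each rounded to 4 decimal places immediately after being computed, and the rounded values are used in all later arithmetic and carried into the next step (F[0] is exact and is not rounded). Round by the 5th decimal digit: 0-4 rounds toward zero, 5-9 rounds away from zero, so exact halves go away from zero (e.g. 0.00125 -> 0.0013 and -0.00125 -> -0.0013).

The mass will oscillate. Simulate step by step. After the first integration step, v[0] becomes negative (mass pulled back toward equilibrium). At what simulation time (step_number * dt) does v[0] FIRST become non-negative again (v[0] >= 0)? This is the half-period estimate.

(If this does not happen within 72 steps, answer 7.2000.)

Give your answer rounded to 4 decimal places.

Answer: 2.1000

Derivation:
Step 0: x=[5.5000] v=[0.0000]
Step 1: x=[5.4365] v=[-0.6353]
Step 2: x=[5.3109] v=[-1.2557]
Step 3: x=[5.1263] v=[-1.8465]
Step 4: x=[4.8869] v=[-2.3939]
Step 5: x=[4.5984] v=[-2.8849]
Step 6: x=[4.2676] v=[-3.3081]
Step 7: x=[3.9023] v=[-3.6534]
Step 8: x=[3.5110] v=[-3.9128]
Step 9: x=[3.1030] v=[-4.0801]
Step 10: x=[2.6879] v=[-4.1514]
Step 11: x=[2.2754] v=[-4.1250]
Step 12: x=[1.8752] v=[-4.0016]
Step 13: x=[1.4968] v=[-3.7840]
Step 14: x=[1.1491] v=[-3.4774]
Step 15: x=[0.8402] v=[-3.0890]
Step 16: x=[0.5774] v=[-2.6279]
Step 17: x=[0.3669] v=[-2.1049]
Step 18: x=[0.2137] v=[-1.5324]
Step 19: x=[0.1213] v=[-0.9239]
Step 20: x=[0.0919] v=[-0.2936]
Step 21: x=[0.1263] v=[0.3436]
First v>=0 after going negative at step 21, time=2.1000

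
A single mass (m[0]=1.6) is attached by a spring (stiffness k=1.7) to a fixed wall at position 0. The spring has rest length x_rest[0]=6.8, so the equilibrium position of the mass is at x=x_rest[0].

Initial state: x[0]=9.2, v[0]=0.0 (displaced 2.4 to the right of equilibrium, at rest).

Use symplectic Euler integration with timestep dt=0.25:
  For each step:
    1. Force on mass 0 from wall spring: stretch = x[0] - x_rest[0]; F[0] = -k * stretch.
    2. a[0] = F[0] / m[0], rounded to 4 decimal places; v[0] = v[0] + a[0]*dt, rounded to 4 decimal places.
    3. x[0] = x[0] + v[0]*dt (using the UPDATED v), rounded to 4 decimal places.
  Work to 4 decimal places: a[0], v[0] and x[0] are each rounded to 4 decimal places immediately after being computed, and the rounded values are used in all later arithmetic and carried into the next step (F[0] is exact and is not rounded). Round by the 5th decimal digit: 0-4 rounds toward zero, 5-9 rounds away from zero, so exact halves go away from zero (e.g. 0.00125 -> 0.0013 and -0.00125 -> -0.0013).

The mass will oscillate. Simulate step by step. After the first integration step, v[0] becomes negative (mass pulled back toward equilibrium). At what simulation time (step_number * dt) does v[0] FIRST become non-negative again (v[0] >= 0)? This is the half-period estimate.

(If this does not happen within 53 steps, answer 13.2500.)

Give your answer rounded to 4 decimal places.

Answer: 3.2500

Derivation:
Step 0: x=[9.2000] v=[0.0000]
Step 1: x=[9.0406] v=[-0.6375]
Step 2: x=[8.7324] v=[-1.2327]
Step 3: x=[8.2959] v=[-1.7460]
Step 4: x=[7.7601] v=[-2.1434]
Step 5: x=[7.1605] v=[-2.3984]
Step 6: x=[6.5370] v=[-2.4942]
Step 7: x=[5.9309] v=[-2.4244]
Step 8: x=[5.3825] v=[-2.1936]
Step 9: x=[4.9282] v=[-1.8171]
Step 10: x=[4.5982] v=[-1.3199]
Step 11: x=[4.4144] v=[-0.7351]
Step 12: x=[4.3891] v=[-0.1014]
Step 13: x=[4.5239] v=[0.5390]
First v>=0 after going negative at step 13, time=3.2500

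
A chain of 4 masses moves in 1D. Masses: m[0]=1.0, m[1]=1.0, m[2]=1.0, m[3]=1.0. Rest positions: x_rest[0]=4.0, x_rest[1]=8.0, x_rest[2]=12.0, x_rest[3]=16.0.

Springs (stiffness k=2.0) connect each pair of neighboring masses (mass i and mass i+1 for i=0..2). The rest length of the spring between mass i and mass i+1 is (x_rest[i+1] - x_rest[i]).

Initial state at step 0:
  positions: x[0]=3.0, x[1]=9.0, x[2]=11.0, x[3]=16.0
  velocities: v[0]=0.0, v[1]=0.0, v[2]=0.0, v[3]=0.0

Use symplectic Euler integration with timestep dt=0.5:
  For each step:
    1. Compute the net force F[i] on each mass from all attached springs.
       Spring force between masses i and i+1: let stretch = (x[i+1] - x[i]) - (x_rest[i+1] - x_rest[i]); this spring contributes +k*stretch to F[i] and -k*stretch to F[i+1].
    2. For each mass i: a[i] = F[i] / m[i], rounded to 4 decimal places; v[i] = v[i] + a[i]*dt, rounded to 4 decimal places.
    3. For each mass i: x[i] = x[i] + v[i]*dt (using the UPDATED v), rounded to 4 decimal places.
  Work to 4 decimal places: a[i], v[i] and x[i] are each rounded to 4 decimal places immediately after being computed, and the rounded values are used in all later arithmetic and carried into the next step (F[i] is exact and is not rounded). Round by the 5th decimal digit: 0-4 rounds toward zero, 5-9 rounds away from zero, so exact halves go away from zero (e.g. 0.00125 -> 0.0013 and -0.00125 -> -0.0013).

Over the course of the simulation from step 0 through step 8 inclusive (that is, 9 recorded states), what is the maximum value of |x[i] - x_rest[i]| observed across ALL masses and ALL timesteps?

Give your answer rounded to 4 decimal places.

Step 0: x=[3.0000 9.0000 11.0000 16.0000] v=[0.0000 0.0000 0.0000 0.0000]
Step 1: x=[4.0000 7.0000 12.5000 15.5000] v=[2.0000 -4.0000 3.0000 -1.0000]
Step 2: x=[4.5000 6.2500 12.7500 15.5000] v=[1.0000 -1.5000 0.5000 0.0000]
Step 3: x=[3.8750 7.8750 11.1250 16.1250] v=[-1.2500 3.2500 -3.2500 1.2500]
Step 4: x=[3.2500 9.1250 10.3750 16.2500] v=[-1.2500 2.5000 -1.5000 0.2500]
Step 5: x=[3.5625 8.0625 11.9375 15.4375] v=[0.6250 -2.1250 3.1250 -1.6250]
Step 6: x=[4.1250 6.6875 13.3125 14.8750] v=[1.1250 -2.7500 2.7500 -1.1250]
Step 7: x=[3.9688 7.3438 12.1563 15.5313] v=[-0.3125 1.3125 -2.3125 1.3125]
Step 8: x=[3.5001 8.7188 10.2813 16.5001] v=[-0.9375 2.7500 -3.7500 1.9375]
Max displacement = 1.7500

Answer: 1.7500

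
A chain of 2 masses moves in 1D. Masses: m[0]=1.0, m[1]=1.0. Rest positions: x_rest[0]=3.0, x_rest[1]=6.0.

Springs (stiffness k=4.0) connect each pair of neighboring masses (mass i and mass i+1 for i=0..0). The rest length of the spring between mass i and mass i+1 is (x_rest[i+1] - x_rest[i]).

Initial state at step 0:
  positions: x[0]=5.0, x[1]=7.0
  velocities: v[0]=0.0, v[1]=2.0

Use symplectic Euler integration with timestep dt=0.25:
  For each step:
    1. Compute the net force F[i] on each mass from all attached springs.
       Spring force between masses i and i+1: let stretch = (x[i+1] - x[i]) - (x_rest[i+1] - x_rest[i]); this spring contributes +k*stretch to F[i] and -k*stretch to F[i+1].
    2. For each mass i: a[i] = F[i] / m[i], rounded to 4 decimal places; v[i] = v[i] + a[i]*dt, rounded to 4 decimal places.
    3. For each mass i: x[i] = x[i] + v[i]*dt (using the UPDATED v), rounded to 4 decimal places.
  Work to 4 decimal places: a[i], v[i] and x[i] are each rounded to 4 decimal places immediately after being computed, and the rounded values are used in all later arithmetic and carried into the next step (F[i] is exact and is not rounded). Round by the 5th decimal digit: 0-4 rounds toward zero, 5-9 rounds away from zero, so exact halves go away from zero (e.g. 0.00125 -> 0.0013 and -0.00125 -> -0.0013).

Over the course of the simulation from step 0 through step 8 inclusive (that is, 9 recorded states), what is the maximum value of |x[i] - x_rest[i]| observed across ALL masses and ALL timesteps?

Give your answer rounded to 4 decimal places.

Answer: 4.2110

Derivation:
Step 0: x=[5.0000 7.0000] v=[0.0000 2.0000]
Step 1: x=[4.7500 7.7500] v=[-1.0000 3.0000]
Step 2: x=[4.5000 8.5000] v=[-1.0000 3.0000]
Step 3: x=[4.5000 9.0000] v=[0.0000 2.0000]
Step 4: x=[4.8750 9.1250] v=[1.5000 0.5000]
Step 5: x=[5.5625 8.9375] v=[2.7500 -0.7500]
Step 6: x=[6.3438 8.6563] v=[3.1250 -1.1250]
Step 7: x=[6.9532 8.5469] v=[2.4375 -0.4375]
Step 8: x=[7.2110 8.7891] v=[1.0312 0.9688]
Max displacement = 4.2110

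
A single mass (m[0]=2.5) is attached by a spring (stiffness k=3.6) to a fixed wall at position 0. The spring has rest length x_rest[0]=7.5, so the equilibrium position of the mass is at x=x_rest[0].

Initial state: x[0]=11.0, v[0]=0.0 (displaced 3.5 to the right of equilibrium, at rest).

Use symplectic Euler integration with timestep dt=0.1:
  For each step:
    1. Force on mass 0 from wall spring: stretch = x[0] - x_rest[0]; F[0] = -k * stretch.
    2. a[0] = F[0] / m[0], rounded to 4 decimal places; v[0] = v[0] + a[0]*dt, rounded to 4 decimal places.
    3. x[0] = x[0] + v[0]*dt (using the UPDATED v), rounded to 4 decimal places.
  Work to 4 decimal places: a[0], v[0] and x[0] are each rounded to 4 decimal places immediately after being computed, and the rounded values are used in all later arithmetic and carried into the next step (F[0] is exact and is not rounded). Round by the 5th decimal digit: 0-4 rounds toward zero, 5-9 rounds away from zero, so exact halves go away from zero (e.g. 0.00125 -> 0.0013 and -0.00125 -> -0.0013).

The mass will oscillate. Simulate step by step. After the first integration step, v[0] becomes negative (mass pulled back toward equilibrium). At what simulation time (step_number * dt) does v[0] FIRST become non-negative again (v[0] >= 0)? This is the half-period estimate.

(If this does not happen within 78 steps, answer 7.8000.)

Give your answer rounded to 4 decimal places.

Step 0: x=[11.0000] v=[0.0000]
Step 1: x=[10.9496] v=[-0.5040]
Step 2: x=[10.8495] v=[-1.0007]
Step 3: x=[10.7012] v=[-1.4830]
Step 4: x=[10.5068] v=[-1.9440]
Step 5: x=[10.2691] v=[-2.3770]
Step 6: x=[9.9915] v=[-2.7758]
Step 7: x=[9.6780] v=[-3.1346]
Step 8: x=[9.3332] v=[-3.4482]
Step 9: x=[8.9620] v=[-3.7122]
Step 10: x=[8.5697] v=[-3.9227]
Step 11: x=[8.1620] v=[-4.0767]
Step 12: x=[7.7448] v=[-4.1720]
Step 13: x=[7.3241] v=[-4.2073]
Step 14: x=[6.9059] v=[-4.1820]
Step 15: x=[6.4963] v=[-4.0965]
Step 16: x=[6.1011] v=[-3.9520]
Step 17: x=[5.7260] v=[-3.7506]
Step 18: x=[5.3765] v=[-3.4951]
Step 19: x=[5.0576] v=[-3.1893]
Step 20: x=[4.7738] v=[-2.8376]
Step 21: x=[4.5293] v=[-2.4450]
Step 22: x=[4.3276] v=[-2.0172]
Step 23: x=[4.1716] v=[-1.5604]
Step 24: x=[4.0635] v=[-1.0811]
Step 25: x=[4.0049] v=[-0.5862]
Step 26: x=[3.9966] v=[-0.0829]
Step 27: x=[4.0388] v=[0.4216]
First v>=0 after going negative at step 27, time=2.7000

Answer: 2.7000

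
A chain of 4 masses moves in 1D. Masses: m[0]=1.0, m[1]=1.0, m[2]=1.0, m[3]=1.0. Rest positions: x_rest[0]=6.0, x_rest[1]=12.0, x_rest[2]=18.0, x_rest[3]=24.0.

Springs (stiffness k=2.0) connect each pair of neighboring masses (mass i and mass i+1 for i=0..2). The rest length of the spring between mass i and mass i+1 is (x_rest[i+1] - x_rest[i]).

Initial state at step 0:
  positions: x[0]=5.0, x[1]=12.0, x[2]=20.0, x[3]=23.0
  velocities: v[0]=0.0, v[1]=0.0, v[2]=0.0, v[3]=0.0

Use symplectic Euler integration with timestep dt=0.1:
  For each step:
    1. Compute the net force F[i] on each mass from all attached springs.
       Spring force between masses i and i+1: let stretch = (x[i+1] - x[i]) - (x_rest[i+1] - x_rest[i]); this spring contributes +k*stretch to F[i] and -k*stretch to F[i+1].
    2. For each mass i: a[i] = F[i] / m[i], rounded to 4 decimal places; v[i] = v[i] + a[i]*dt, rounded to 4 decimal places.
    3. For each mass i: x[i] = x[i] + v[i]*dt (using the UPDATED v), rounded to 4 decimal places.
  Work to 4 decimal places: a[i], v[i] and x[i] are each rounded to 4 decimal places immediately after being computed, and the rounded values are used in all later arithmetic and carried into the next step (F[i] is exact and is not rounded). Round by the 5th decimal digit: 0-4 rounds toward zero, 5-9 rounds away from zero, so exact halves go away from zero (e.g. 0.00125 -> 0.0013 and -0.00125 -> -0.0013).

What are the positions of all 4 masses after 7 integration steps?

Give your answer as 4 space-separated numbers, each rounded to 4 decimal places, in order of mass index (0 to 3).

Step 0: x=[5.0000 12.0000 20.0000 23.0000] v=[0.0000 0.0000 0.0000 0.0000]
Step 1: x=[5.0200 12.0200 19.9000 23.0600] v=[0.2000 0.2000 -1.0000 0.6000]
Step 2: x=[5.0600 12.0576 19.7056 23.1768] v=[0.4000 0.3760 -1.9440 1.1680]
Step 3: x=[5.1200 12.1082 19.4277 23.3442] v=[0.5995 0.5061 -2.7794 1.6738]
Step 4: x=[5.1997 12.1654 19.0817 23.5533] v=[0.7971 0.5724 -3.4600 2.0905]
Step 5: x=[5.2987 12.2217 18.6868 23.7929] v=[0.9902 0.5625 -3.9489 2.3962]
Step 6: x=[5.4162 12.2688 18.2647 24.0504] v=[1.1748 0.4709 -4.2207 2.5750]
Step 7: x=[5.5507 12.2988 17.8384 24.3122] v=[1.3453 0.2996 -4.2627 2.6179]

Answer: 5.5507 12.2988 17.8384 24.3122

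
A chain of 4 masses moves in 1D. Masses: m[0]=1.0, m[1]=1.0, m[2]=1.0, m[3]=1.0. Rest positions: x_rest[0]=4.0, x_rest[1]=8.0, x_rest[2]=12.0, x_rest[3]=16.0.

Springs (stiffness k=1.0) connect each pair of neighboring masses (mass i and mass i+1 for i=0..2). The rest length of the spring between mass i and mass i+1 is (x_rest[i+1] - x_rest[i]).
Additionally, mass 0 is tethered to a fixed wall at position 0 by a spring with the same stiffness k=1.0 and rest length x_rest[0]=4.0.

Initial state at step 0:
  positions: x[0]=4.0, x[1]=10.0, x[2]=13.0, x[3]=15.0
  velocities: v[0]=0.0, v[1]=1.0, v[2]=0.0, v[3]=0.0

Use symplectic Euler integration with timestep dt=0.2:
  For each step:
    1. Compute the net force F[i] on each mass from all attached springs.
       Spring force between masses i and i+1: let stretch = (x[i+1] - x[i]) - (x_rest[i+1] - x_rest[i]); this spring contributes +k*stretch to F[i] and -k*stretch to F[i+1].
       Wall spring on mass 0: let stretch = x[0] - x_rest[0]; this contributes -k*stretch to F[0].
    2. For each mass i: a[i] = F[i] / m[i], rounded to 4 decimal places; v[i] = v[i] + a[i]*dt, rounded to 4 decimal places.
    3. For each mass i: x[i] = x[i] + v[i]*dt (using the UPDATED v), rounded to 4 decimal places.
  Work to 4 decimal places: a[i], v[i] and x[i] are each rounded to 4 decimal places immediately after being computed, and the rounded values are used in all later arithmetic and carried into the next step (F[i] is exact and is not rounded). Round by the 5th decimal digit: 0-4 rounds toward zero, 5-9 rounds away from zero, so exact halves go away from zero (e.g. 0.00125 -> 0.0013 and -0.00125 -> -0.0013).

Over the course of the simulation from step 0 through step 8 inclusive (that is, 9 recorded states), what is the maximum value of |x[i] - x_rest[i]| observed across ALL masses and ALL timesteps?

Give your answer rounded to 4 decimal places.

Answer: 2.0800

Derivation:
Step 0: x=[4.0000 10.0000 13.0000 15.0000] v=[0.0000 1.0000 0.0000 0.0000]
Step 1: x=[4.0800 10.0800 12.9600 15.0800] v=[0.4000 0.4000 -0.2000 0.4000]
Step 2: x=[4.2368 10.0352 12.8896 15.2352] v=[0.7840 -0.2240 -0.3520 0.7760]
Step 3: x=[4.4561 9.8726 12.7988 15.4566] v=[1.0963 -0.8128 -0.4538 1.1069]
Step 4: x=[4.7138 9.6104 12.6973 15.7317] v=[1.2884 -1.3109 -0.5075 1.3753]
Step 5: x=[4.9788 9.2758 12.5937 16.0454] v=[1.3250 -1.6728 -0.5180 1.5684]
Step 6: x=[5.2165 8.9021 12.4955 16.3810] v=[1.1886 -1.8686 -0.4912 1.6781]
Step 7: x=[5.3930 8.5247 12.4089 16.7212] v=[0.8824 -1.8870 -0.4328 1.7010]
Step 8: x=[5.4790 8.1774 12.3395 17.0489] v=[0.4301 -1.7365 -0.3472 1.6385]
Max displacement = 2.0800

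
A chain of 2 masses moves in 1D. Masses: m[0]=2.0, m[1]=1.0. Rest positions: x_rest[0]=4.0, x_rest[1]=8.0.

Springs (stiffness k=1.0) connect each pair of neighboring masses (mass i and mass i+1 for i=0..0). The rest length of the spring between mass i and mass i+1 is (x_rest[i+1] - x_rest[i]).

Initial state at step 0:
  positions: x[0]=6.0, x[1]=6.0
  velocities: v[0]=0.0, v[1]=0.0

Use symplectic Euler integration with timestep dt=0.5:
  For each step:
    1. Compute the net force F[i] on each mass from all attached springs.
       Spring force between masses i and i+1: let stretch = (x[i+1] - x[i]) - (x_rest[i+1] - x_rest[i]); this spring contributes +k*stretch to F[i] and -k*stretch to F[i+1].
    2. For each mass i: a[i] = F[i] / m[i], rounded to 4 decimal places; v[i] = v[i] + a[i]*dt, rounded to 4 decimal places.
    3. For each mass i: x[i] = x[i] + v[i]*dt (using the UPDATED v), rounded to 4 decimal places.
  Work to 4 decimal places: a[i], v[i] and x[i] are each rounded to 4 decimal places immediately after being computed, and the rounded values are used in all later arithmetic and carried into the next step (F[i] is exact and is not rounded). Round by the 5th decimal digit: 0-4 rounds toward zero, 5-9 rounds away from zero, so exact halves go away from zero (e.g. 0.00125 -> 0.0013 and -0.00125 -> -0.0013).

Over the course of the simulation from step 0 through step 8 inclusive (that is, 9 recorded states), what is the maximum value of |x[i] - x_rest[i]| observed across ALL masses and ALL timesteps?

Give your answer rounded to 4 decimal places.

Answer: 3.3579

Derivation:
Step 0: x=[6.0000 6.0000] v=[0.0000 0.0000]
Step 1: x=[5.5000 7.0000] v=[-1.0000 2.0000]
Step 2: x=[4.6875 8.6250] v=[-1.6250 3.2500]
Step 3: x=[3.8672 10.2657] v=[-1.6407 3.2813]
Step 4: x=[3.3467 11.3068] v=[-1.0411 2.0821]
Step 5: x=[3.3212 11.3579] v=[-0.0511 0.1021]
Step 6: x=[3.8003 10.3998] v=[0.9581 -1.9163]
Step 7: x=[4.6043 8.7918] v=[1.6080 -3.2161]
Step 8: x=[5.4318 7.1369] v=[1.6549 -3.3099]
Max displacement = 3.3579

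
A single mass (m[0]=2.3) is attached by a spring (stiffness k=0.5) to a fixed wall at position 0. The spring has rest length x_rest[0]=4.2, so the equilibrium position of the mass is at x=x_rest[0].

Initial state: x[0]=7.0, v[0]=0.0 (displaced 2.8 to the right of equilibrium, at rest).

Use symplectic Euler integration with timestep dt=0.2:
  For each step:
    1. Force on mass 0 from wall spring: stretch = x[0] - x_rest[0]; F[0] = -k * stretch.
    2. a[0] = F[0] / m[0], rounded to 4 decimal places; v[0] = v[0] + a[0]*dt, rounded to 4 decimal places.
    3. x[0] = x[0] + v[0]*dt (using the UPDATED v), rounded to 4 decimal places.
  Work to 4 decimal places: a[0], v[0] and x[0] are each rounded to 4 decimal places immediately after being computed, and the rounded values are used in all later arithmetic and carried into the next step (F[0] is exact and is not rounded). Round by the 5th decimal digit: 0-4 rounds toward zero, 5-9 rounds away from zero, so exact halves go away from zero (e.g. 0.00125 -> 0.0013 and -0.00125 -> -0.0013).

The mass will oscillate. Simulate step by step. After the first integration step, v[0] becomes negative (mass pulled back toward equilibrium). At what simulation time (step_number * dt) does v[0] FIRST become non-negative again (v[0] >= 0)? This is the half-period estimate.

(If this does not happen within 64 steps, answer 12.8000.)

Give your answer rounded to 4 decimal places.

Answer: 6.8000

Derivation:
Step 0: x=[7.0000] v=[0.0000]
Step 1: x=[6.9757] v=[-0.1217]
Step 2: x=[6.9272] v=[-0.2424]
Step 3: x=[6.8550] v=[-0.3610]
Step 4: x=[6.7597] v=[-0.4764]
Step 5: x=[6.6422] v=[-0.5877]
Step 6: x=[6.5034] v=[-0.6939]
Step 7: x=[6.3446] v=[-0.7940]
Step 8: x=[6.1672] v=[-0.8872]
Step 9: x=[5.9727] v=[-0.9727]
Step 10: x=[5.7627] v=[-1.0498]
Step 11: x=[5.5392] v=[-1.1177]
Step 12: x=[5.3040] v=[-1.1759]
Step 13: x=[5.0592] v=[-1.2239]
Step 14: x=[4.8069] v=[-1.2613]
Step 15: x=[4.5494] v=[-1.2877]
Step 16: x=[4.2888] v=[-1.3029]
Step 17: x=[4.0274] v=[-1.3068]
Step 18: x=[3.7675] v=[-1.2993]
Step 19: x=[3.5114] v=[-1.2805]
Step 20: x=[3.2613] v=[-1.2506]
Step 21: x=[3.0193] v=[-1.2098]
Step 22: x=[2.7876] v=[-1.1585]
Step 23: x=[2.5682] v=[-1.0971]
Step 24: x=[2.3630] v=[-1.0262]
Step 25: x=[2.1737] v=[-0.9463]
Step 26: x=[2.0021] v=[-0.8582]
Step 27: x=[1.8496] v=[-0.7626]
Step 28: x=[1.7175] v=[-0.6604]
Step 29: x=[1.6070] v=[-0.5525]
Step 30: x=[1.5190] v=[-0.4398]
Step 31: x=[1.4544] v=[-0.3232]
Step 32: x=[1.4136] v=[-0.2038]
Step 33: x=[1.3971] v=[-0.0827]
Step 34: x=[1.4049] v=[0.0392]
First v>=0 after going negative at step 34, time=6.8000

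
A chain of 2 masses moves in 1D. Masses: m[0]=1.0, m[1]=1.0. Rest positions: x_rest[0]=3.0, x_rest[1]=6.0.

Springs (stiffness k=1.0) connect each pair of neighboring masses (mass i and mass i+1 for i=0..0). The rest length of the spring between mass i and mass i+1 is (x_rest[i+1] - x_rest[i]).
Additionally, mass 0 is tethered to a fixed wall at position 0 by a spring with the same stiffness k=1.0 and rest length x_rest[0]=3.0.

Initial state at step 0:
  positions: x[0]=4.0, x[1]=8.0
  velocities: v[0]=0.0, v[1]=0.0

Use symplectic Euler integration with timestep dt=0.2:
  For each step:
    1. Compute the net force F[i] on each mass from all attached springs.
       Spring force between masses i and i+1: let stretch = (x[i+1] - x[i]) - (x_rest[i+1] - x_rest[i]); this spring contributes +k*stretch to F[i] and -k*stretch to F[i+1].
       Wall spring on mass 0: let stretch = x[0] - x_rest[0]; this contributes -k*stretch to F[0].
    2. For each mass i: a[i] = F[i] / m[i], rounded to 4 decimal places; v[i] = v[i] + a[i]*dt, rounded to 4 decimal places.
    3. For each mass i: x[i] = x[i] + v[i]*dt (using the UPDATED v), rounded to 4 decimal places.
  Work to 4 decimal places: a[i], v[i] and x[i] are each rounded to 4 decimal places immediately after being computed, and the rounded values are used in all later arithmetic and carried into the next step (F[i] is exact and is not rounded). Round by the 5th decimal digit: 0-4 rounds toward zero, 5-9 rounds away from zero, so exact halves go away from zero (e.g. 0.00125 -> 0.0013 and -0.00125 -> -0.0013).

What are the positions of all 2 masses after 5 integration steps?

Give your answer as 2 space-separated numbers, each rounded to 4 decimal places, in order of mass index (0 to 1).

Answer: 3.9492 7.4526

Derivation:
Step 0: x=[4.0000 8.0000] v=[0.0000 0.0000]
Step 1: x=[4.0000 7.9600] v=[0.0000 -0.2000]
Step 2: x=[3.9984 7.8816] v=[-0.0080 -0.3920]
Step 3: x=[3.9922 7.7679] v=[-0.0310 -0.5686]
Step 4: x=[3.9773 7.6232] v=[-0.0743 -0.7237]
Step 5: x=[3.9492 7.4526] v=[-0.1406 -0.8529]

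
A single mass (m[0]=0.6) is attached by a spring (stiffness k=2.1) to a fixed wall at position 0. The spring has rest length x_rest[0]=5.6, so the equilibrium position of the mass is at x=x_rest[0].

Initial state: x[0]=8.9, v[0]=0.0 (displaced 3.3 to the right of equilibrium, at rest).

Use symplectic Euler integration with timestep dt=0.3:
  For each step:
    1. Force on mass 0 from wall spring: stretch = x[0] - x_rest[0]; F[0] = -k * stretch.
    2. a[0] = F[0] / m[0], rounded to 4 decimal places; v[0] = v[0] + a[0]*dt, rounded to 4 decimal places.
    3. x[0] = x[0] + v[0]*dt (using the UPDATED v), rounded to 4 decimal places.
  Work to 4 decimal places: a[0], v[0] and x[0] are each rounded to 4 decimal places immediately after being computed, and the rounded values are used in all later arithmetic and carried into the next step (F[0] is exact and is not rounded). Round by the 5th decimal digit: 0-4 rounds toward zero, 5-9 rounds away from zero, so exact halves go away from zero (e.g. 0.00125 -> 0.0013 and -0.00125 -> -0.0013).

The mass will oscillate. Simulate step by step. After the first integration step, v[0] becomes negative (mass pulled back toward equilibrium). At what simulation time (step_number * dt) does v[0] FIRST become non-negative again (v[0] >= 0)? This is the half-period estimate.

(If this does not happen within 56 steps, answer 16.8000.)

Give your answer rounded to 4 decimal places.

Step 0: x=[8.9000] v=[0.0000]
Step 1: x=[7.8605] v=[-3.4650]
Step 2: x=[6.1090] v=[-5.8385]
Step 3: x=[4.1971] v=[-6.3730]
Step 4: x=[2.7271] v=[-4.8999]
Step 5: x=[2.1621] v=[-1.8833]
Step 6: x=[2.6801] v=[1.7265]
First v>=0 after going negative at step 6, time=1.8000

Answer: 1.8000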